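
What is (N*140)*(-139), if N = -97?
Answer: 1887620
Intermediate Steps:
(N*140)*(-139) = -97*140*(-139) = -13580*(-139) = 1887620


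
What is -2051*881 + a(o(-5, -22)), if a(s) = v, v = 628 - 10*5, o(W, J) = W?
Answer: -1806353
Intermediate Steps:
v = 578 (v = 628 - 1*50 = 628 - 50 = 578)
a(s) = 578
-2051*881 + a(o(-5, -22)) = -2051*881 + 578 = -1806931 + 578 = -1806353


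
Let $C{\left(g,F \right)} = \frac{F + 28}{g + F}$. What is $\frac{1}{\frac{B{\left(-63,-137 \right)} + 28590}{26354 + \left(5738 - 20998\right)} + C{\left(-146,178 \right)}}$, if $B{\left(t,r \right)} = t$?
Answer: $\frac{29584}{266519} \approx 0.111$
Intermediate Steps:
$C{\left(g,F \right)} = \frac{28 + F}{F + g}$
$\frac{1}{\frac{B{\left(-63,-137 \right)} + 28590}{26354 + \left(5738 - 20998\right)} + C{\left(-146,178 \right)}} = \frac{1}{\frac{-63 + 28590}{26354 + \left(5738 - 20998\right)} + \frac{28 + 178}{178 - 146}} = \frac{1}{\frac{28527}{26354 + \left(5738 - 20998\right)} + \frac{1}{32} \cdot 206} = \frac{1}{\frac{28527}{26354 - 15260} + \frac{1}{32} \cdot 206} = \frac{1}{\frac{28527}{11094} + \frac{103}{16}} = \frac{1}{28527 \cdot \frac{1}{11094} + \frac{103}{16}} = \frac{1}{\frac{9509}{3698} + \frac{103}{16}} = \frac{1}{\frac{266519}{29584}} = \frac{29584}{266519}$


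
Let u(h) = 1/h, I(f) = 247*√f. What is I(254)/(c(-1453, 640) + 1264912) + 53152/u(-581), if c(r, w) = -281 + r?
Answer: -30881312 + 247*√254/1263178 ≈ -3.0881e+7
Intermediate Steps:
I(254)/(c(-1453, 640) + 1264912) + 53152/u(-581) = (247*√254)/((-281 - 1453) + 1264912) + 53152/(1/(-581)) = (247*√254)/(-1734 + 1264912) + 53152/(-1/581) = (247*√254)/1263178 + 53152*(-581) = (247*√254)*(1/1263178) - 30881312 = 247*√254/1263178 - 30881312 = -30881312 + 247*√254/1263178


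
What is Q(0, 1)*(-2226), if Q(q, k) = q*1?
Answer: 0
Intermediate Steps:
Q(q, k) = q
Q(0, 1)*(-2226) = 0*(-2226) = 0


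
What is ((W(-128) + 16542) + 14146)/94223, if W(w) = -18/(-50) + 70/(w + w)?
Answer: 98201877/301513600 ≈ 0.32570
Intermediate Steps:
W(w) = 9/25 + 35/w (W(w) = -18*(-1/50) + 70/((2*w)) = 9/25 + 70*(1/(2*w)) = 9/25 + 35/w)
((W(-128) + 16542) + 14146)/94223 = (((9/25 + 35/(-128)) + 16542) + 14146)/94223 = (((9/25 + 35*(-1/128)) + 16542) + 14146)*(1/94223) = (((9/25 - 35/128) + 16542) + 14146)*(1/94223) = ((277/3200 + 16542) + 14146)*(1/94223) = (52934677/3200 + 14146)*(1/94223) = (98201877/3200)*(1/94223) = 98201877/301513600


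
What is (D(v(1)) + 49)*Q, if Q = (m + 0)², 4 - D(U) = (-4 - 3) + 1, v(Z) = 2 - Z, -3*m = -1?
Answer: 59/9 ≈ 6.5556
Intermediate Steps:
m = ⅓ (m = -⅓*(-1) = ⅓ ≈ 0.33333)
D(U) = 10 (D(U) = 4 - ((-4 - 3) + 1) = 4 - (-7 + 1) = 4 - 1*(-6) = 4 + 6 = 10)
Q = ⅑ (Q = (⅓ + 0)² = (⅓)² = ⅑ ≈ 0.11111)
(D(v(1)) + 49)*Q = (10 + 49)*(⅑) = 59*(⅑) = 59/9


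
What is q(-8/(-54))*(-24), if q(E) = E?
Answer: -32/9 ≈ -3.5556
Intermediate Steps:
q(-8/(-54))*(-24) = -8/(-54)*(-24) = -8*(-1/54)*(-24) = (4/27)*(-24) = -32/9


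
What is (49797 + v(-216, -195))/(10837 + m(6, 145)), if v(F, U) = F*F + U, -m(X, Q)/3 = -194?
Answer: 96258/11419 ≈ 8.4296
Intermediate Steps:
m(X, Q) = 582 (m(X, Q) = -3*(-194) = 582)
v(F, U) = U + F**2 (v(F, U) = F**2 + U = U + F**2)
(49797 + v(-216, -195))/(10837 + m(6, 145)) = (49797 + (-195 + (-216)**2))/(10837 + 582) = (49797 + (-195 + 46656))/11419 = (49797 + 46461)*(1/11419) = 96258*(1/11419) = 96258/11419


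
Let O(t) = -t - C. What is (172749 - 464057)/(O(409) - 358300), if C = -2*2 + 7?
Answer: 72827/89678 ≈ 0.81209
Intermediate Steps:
C = 3 (C = -4 + 7 = 3)
O(t) = -3 - t (O(t) = -t - 1*3 = -t - 3 = -3 - t)
(172749 - 464057)/(O(409) - 358300) = (172749 - 464057)/((-3 - 1*409) - 358300) = -291308/((-3 - 409) - 358300) = -291308/(-412 - 358300) = -291308/(-358712) = -291308*(-1/358712) = 72827/89678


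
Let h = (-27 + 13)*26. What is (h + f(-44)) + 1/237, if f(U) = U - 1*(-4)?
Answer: -95747/237 ≈ -404.00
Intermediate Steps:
h = -364 (h = -14*26 = -364)
f(U) = 4 + U (f(U) = U + 4 = 4 + U)
(h + f(-44)) + 1/237 = (-364 + (4 - 44)) + 1/237 = (-364 - 40) + 1/237 = -404 + 1/237 = -95747/237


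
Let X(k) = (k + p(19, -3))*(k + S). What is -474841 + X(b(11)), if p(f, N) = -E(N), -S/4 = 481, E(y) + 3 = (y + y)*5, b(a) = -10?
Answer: -519323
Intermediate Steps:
E(y) = -3 + 10*y (E(y) = -3 + (y + y)*5 = -3 + (2*y)*5 = -3 + 10*y)
S = -1924 (S = -4*481 = -1924)
p(f, N) = 3 - 10*N (p(f, N) = -(-3 + 10*N) = 3 - 10*N)
X(k) = (-1924 + k)*(33 + k) (X(k) = (k + (3 - 10*(-3)))*(k - 1924) = (k + (3 + 30))*(-1924 + k) = (k + 33)*(-1924 + k) = (33 + k)*(-1924 + k) = (-1924 + k)*(33 + k))
-474841 + X(b(11)) = -474841 + (-63492 + (-10)**2 - 1891*(-10)) = -474841 + (-63492 + 100 + 18910) = -474841 - 44482 = -519323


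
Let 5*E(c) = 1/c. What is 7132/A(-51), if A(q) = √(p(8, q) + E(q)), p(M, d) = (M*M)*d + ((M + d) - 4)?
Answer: -3566*I*√215298030/422153 ≈ -123.95*I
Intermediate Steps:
E(c) = 1/(5*c)
p(M, d) = -4 + M + d + d*M² (p(M, d) = M²*d + (-4 + M + d) = d*M² + (-4 + M + d) = -4 + M + d + d*M²)
A(q) = √(4 + 65*q + 1/(5*q)) (A(q) = √((-4 + 8 + q + q*8²) + 1/(5*q)) = √((-4 + 8 + q + q*64) + 1/(5*q)) = √((-4 + 8 + q + 64*q) + 1/(5*q)) = √((4 + 65*q) + 1/(5*q)) = √(4 + 65*q + 1/(5*q)))
7132/A(-51) = 7132/((√(100 + 5/(-51) + 1625*(-51))/5)) = 7132/((√(100 + 5*(-1/51) - 82875)/5)) = 7132/((√(100 - 5/51 - 82875)/5)) = 7132/((√(-4221530/51)/5)) = 7132/(((I*√215298030/51)/5)) = 7132/((I*√215298030/255)) = 7132*(-I*√215298030/844306) = -3566*I*√215298030/422153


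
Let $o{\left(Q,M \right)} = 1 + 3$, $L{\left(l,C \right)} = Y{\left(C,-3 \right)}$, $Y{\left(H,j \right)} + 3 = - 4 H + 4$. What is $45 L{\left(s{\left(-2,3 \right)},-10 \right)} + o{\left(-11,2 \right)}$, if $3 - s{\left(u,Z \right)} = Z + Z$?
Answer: $1849$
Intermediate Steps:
$s{\left(u,Z \right)} = 3 - 2 Z$ ($s{\left(u,Z \right)} = 3 - \left(Z + Z\right) = 3 - 2 Z$)
$Y{\left(H,j \right)} = 1 - 4 H$ ($Y{\left(H,j \right)} = -3 - \left(-4 + 4 H\right) = 1 - 4 H$)
$L{\left(l,C \right)} = 1 - 4 C$
$o{\left(Q,M \right)} = 4$
$45 L{\left(s{\left(-2,3 \right)},-10 \right)} + o{\left(-11,2 \right)} = 45 \left(1 - -40\right) + 4 = 45 \left(1 + 40\right) + 4 = 45 \cdot 41 + 4 = 1845 + 4 = 1849$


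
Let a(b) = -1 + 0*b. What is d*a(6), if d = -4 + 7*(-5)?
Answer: 39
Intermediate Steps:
a(b) = -1 (a(b) = -1 + 0 = -1)
d = -39 (d = -4 - 35 = -39)
d*a(6) = -39*(-1) = 39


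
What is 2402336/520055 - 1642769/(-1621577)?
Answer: 4749903036167/843309226735 ≈ 5.6325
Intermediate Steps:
2402336/520055 - 1642769/(-1621577) = 2402336*(1/520055) - 1642769*(-1/1621577) = 2402336/520055 + 1642769/1621577 = 4749903036167/843309226735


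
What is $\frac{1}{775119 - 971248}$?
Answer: $- \frac{1}{196129} \approx -5.0987 \cdot 10^{-6}$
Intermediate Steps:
$\frac{1}{775119 - 971248} = \frac{1}{-196129} = - \frac{1}{196129}$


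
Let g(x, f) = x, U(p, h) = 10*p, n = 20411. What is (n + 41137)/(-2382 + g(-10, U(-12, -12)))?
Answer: -669/26 ≈ -25.731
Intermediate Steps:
(n + 41137)/(-2382 + g(-10, U(-12, -12))) = (20411 + 41137)/(-2382 - 10) = 61548/(-2392) = 61548*(-1/2392) = -669/26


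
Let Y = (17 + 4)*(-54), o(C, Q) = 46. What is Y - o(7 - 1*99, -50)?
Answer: -1180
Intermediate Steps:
Y = -1134 (Y = 21*(-54) = -1134)
Y - o(7 - 1*99, -50) = -1134 - 1*46 = -1134 - 46 = -1180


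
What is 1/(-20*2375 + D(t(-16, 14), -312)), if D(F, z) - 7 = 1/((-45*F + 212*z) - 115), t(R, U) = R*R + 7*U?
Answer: -82189/3903402178 ≈ -2.1056e-5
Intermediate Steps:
t(R, U) = R² + 7*U
D(F, z) = 7 + 1/(-115 - 45*F + 212*z) (D(F, z) = 7 + 1/((-45*F + 212*z) - 115) = 7 + 1/(-115 - 45*F + 212*z))
1/(-20*2375 + D(t(-16, 14), -312)) = 1/(-20*2375 + (804 - 1484*(-312) + 315*((-16)² + 7*14))/(115 - 212*(-312) + 45*((-16)² + 7*14))) = 1/(-47500 + (804 + 463008 + 315*(256 + 98))/(115 + 66144 + 45*(256 + 98))) = 1/(-47500 + (804 + 463008 + 315*354)/(115 + 66144 + 45*354)) = 1/(-47500 + (804 + 463008 + 111510)/(115 + 66144 + 15930)) = 1/(-47500 + 575322/82189) = 1/(-3903402178/82189) = -82189/3903402178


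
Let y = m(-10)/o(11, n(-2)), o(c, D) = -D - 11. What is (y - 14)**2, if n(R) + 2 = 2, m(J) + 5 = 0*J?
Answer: 22201/121 ≈ 183.48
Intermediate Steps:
m(J) = -5 (m(J) = -5 + 0*J = -5 + 0 = -5)
n(R) = 0 (n(R) = -2 + 2 = 0)
o(c, D) = -11 - D
y = 5/11 (y = -5/(-11 - 1*0) = -5/(-11 + 0) = -5/(-11) = -5*(-1/11) = 5/11 ≈ 0.45455)
(y - 14)**2 = (5/11 - 14)**2 = (-149/11)**2 = 22201/121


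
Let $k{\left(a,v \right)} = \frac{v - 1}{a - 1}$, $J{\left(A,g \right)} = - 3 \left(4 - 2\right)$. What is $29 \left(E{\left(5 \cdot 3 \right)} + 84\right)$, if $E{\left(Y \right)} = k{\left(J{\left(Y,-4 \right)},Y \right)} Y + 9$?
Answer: $1827$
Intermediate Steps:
$J{\left(A,g \right)} = -6$ ($J{\left(A,g \right)} = \left(-3\right) 2 = -6$)
$k{\left(a,v \right)} = \frac{-1 + v}{-1 + a}$
$E{\left(Y \right)} = 9 + Y \left(\frac{1}{7} - \frac{Y}{7}\right)$ ($E{\left(Y \right)} = \frac{-1 + Y}{-1 - 6} Y + 9 = \frac{-1 + Y}{-7} Y + 9 = - \frac{-1 + Y}{7} Y + 9 = \left(\frac{1}{7} - \frac{Y}{7}\right) Y + 9 = Y \left(\frac{1}{7} - \frac{Y}{7}\right) + 9 = 9 + Y \left(\frac{1}{7} - \frac{Y}{7}\right)$)
$29 \left(E{\left(5 \cdot 3 \right)} + 84\right) = 29 \left(\left(9 - \frac{5 \cdot 3 \left(-1 + 5 \cdot 3\right)}{7}\right) + 84\right) = 29 \left(\left(9 - \frac{15 \left(-1 + 15\right)}{7}\right) + 84\right) = 29 \left(\left(9 - \frac{15}{7} \cdot 14\right) + 84\right) = 29 \left(\left(9 - 30\right) + 84\right) = 29 \left(-21 + 84\right) = 29 \cdot 63 = 1827$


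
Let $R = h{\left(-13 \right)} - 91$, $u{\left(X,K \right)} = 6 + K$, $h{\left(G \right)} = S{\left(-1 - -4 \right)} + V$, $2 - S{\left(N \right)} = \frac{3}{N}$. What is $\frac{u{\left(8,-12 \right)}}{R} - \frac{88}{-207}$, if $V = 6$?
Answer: $\frac{1439}{2898} \approx 0.49655$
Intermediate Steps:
$S{\left(N \right)} = 2 - \frac{3}{N}$
$h{\left(G \right)} = 7$ ($h{\left(G \right)} = \left(2 - \frac{3}{-1 - -4}\right) + 6 = \left(2 - \frac{3}{-1 + 4}\right) + 6 = \left(2 - \frac{3}{3}\right) + 6 = \left(2 - 1\right) + 6 = 1 + 6 = 7$)
$R = -84$ ($R = 7 - 91 = -84$)
$\frac{u{\left(8,-12 \right)}}{R} - \frac{88}{-207} = \frac{6 - 12}{-84} - \frac{88}{-207} = \left(-6\right) \left(- \frac{1}{84}\right) - - \frac{88}{207} = \frac{1}{14} + \frac{88}{207} = \frac{1439}{2898}$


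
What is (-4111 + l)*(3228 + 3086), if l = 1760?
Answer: -14844214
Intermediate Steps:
(-4111 + l)*(3228 + 3086) = (-4111 + 1760)*(3228 + 3086) = -2351*6314 = -14844214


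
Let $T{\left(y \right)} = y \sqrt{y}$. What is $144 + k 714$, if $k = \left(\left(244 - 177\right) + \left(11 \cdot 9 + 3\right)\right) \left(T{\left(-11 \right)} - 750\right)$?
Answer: $-90499356 - 1327326 i \sqrt{11} \approx -9.0499 \cdot 10^{7} - 4.4022 \cdot 10^{6} i$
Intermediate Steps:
$T{\left(y \right)} = y^{\frac{3}{2}}$
$k = -126750 - 1859 i \sqrt{11}$ ($k = \left(\left(244 - 177\right) + \left(11 \cdot 9 + 3\right)\right) \left(\left(-11\right)^{\frac{3}{2}} - 750\right) = \left(\left(244 - 177\right) + \left(99 + 3\right)\right) \left(- 11 i \sqrt{11} - 750\right) = \left(67 + 102\right) \left(-750 - 11 i \sqrt{11}\right) = 169 \left(-750 - 11 i \sqrt{11}\right) = -126750 - 1859 i \sqrt{11} \approx -1.2675 \cdot 10^{5} - 6165.6 i$)
$144 + k 714 = 144 + \left(-126750 - 1859 i \sqrt{11}\right) 714 = 144 - \left(90499500 + 1327326 i \sqrt{11}\right) = -90499356 - 1327326 i \sqrt{11}$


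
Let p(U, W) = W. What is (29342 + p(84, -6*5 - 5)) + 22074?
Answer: 51381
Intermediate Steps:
(29342 + p(84, -6*5 - 5)) + 22074 = (29342 + (-6*5 - 5)) + 22074 = (29342 + (-30 - 5)) + 22074 = (29342 - 35) + 22074 = 29307 + 22074 = 51381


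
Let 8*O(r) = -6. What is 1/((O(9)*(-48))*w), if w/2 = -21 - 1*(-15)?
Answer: -1/432 ≈ -0.0023148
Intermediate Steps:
O(r) = -¾ (O(r) = (⅛)*(-6) = -¾)
w = -12 (w = 2*(-21 - 1*(-15)) = 2*(-21 + 15) = 2*(-6) = -12)
1/((O(9)*(-48))*w) = 1/(-¾*(-48)*(-12)) = 1/(36*(-12)) = 1/(-432) = -1/432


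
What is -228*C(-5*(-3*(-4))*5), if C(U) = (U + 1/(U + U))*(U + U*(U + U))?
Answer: 12291548286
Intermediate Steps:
C(U) = (U + 1/(2*U))*(U + 2*U²) (C(U) = (U + 1/(2*U))*(U + U*(2*U)) = (U + 1/(2*U))*(U + 2*U²))
-228*C(-5*(-3*(-4))*5) = -228*(½ - 5*(-3*(-4))*5 + (-5*(-3*(-4))*5)² + 2*(-5*(-3*(-4))*5)³) = -228*(½ - 60*5 + (-60*5)² + 2*(-60*5)³) = -228*(½ - 5*60 + (-5*60)² + 2*(-5*60)³) = -228*(½ - 300 + (-300)² + 2*(-300)³) = -228*(½ - 300 + 90000 + 2*(-27000000)) = -228*(½ - 300 + 90000 - 54000000) = -228*(-107820599/2) = 12291548286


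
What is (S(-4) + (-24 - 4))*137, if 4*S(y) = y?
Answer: -3973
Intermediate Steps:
S(y) = y/4
(S(-4) + (-24 - 4))*137 = ((¼)*(-4) + (-24 - 4))*137 = (-1 - 28)*137 = -29*137 = -3973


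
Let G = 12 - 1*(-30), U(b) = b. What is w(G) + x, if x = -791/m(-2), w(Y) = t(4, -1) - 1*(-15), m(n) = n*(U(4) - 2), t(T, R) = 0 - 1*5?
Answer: 831/4 ≈ 207.75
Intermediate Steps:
t(T, R) = -5 (t(T, R) = 0 - 5 = -5)
m(n) = 2*n (m(n) = n*(4 - 2) = n*2 = 2*n)
G = 42 (G = 12 + 30 = 42)
w(Y) = 10 (w(Y) = -5 - 1*(-15) = -5 + 15 = 10)
x = 791/4 (x = -791/(2*(-2)) = -791/(-4) = -791*(-1/4) = 791/4 ≈ 197.75)
w(G) + x = 10 + 791/4 = 831/4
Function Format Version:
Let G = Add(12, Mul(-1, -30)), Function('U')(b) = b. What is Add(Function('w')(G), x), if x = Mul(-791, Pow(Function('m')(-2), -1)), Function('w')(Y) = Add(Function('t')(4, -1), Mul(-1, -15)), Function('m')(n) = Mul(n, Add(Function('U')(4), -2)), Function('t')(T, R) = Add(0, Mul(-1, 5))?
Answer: Rational(831, 4) ≈ 207.75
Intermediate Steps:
Function('t')(T, R) = -5 (Function('t')(T, R) = Add(0, -5) = -5)
Function('m')(n) = Mul(2, n) (Function('m')(n) = Mul(n, Add(4, -2)) = Mul(n, 2) = Mul(2, n))
G = 42 (G = Add(12, 30) = 42)
Function('w')(Y) = 10 (Function('w')(Y) = Add(-5, Mul(-1, -15)) = Add(-5, 15) = 10)
x = Rational(791, 4) (x = Mul(-791, Pow(Mul(2, -2), -1)) = Mul(-791, Pow(-4, -1)) = Mul(-791, Rational(-1, 4)) = Rational(791, 4) ≈ 197.75)
Add(Function('w')(G), x) = Add(10, Rational(791, 4)) = Rational(831, 4)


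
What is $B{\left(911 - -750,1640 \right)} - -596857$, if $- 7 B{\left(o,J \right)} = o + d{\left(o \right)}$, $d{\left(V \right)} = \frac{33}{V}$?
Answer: $\frac{630627035}{1057} \approx 5.9662 \cdot 10^{5}$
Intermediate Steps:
$B{\left(o,J \right)} = - \frac{33}{7 o} - \frac{o}{7}$ ($B{\left(o,J \right)} = - \frac{o + \frac{33}{o}}{7} = - \frac{33}{7 o} - \frac{o}{7}$)
$B{\left(911 - -750,1640 \right)} - -596857 = \frac{-33 - \left(911 - -750\right)^{2}}{7 \left(911 - -750\right)} - -596857 = \frac{-33 - \left(911 + 750\right)^{2}}{7 \left(911 + 750\right)} + 596857 = \frac{-33 - 1661^{2}}{7 \cdot 1661} + 596857 = \frac{1}{7} \cdot \frac{1}{1661} \left(-33 - 2758921\right) + 596857 = \frac{1}{7} \cdot \frac{1}{1661} \left(-2758954\right) + 596857 = - \frac{250814}{1057} + 596857 = \frac{630627035}{1057}$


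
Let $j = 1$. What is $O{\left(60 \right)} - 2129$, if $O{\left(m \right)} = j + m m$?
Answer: $1472$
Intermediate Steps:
$O{\left(m \right)} = 1 + m^{2}$ ($O{\left(m \right)} = 1 + m m = 1 + m^{2}$)
$O{\left(60 \right)} - 2129 = \left(1 + 60^{2}\right) - 2129 = \left(1 + 3600\right) - 2129 = 3601 - 2129 = 1472$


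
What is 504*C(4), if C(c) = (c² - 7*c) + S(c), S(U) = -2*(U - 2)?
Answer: -8064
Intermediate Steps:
S(U) = 4 - 2*U (S(U) = -2*(-2 + U) = 4 - 2*U)
C(c) = 4 + c² - 9*c (C(c) = (c² - 7*c) + (4 - 2*c) = 4 + c² - 9*c)
504*C(4) = 504*(4 + 4² - 9*4) = 504*(4 + 16 - 36) = 504*(-16) = -8064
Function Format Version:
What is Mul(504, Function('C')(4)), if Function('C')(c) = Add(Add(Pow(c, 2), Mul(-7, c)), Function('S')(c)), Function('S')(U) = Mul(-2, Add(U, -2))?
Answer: -8064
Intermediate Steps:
Function('S')(U) = Add(4, Mul(-2, U)) (Function('S')(U) = Mul(-2, Add(-2, U)) = Add(4, Mul(-2, U)))
Function('C')(c) = Add(4, Pow(c, 2), Mul(-9, c)) (Function('C')(c) = Add(Add(Pow(c, 2), Mul(-7, c)), Add(4, Mul(-2, c))) = Add(4, Pow(c, 2), Mul(-9, c)))
Mul(504, Function('C')(4)) = Mul(504, Add(4, Pow(4, 2), Mul(-9, 4))) = Mul(504, Add(4, 16, -36)) = Mul(504, -16) = -8064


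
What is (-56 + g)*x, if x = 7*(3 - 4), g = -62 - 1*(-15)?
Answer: 721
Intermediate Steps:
g = -47 (g = -62 + 15 = -47)
x = -7 (x = 7*(-1) = -7)
(-56 + g)*x = (-56 - 47)*(-7) = -103*(-7) = 721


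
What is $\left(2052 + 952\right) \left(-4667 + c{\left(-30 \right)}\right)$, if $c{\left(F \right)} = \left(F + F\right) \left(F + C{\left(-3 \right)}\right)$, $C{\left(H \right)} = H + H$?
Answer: $-7531028$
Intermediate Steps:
$C{\left(H \right)} = 2 H$
$c{\left(F \right)} = 2 F \left(-6 + F\right)$ ($c{\left(F \right)} = \left(F + F\right) \left(F + 2 \left(-3\right)\right) = 2 F \left(F - 6\right) = 2 F \left(-6 + F\right)$)
$\left(2052 + 952\right) \left(-4667 + c{\left(-30 \right)}\right) = \left(2052 + 952\right) \left(-4667 + 2 \left(-30\right) \left(-6 - 30\right)\right) = 3004 \left(-4667 + 2 \left(-30\right) \left(-36\right)\right) = 3004 \left(-4667 + 2160\right) = 3004 \left(-2507\right) = -7531028$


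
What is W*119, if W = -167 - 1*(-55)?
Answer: -13328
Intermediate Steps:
W = -112 (W = -167 + 55 = -112)
W*119 = -112*119 = -13328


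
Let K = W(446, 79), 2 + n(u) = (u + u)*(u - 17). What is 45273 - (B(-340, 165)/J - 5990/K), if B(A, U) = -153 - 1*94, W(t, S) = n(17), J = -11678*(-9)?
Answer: 4443502603/105102 ≈ 42278.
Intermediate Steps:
n(u) = -2 + 2*u*(-17 + u) (n(u) = -2 + (u + u)*(u - 17) = -2 + (2*u)*(-17 + u) = -2 + 2*u*(-17 + u))
J = 105102
W(t, S) = -2 (W(t, S) = -2 - 34*17 + 2*17**2 = -2 - 578 + 2*289 = -2 - 578 + 578 = -2)
K = -2
B(A, U) = -247 (B(A, U) = -153 - 94 = -247)
45273 - (B(-340, 165)/J - 5990/K) = 45273 - (-247/105102 - 5990/(-2)) = 45273 - (-247*1/105102 - 5990*(-1/2)) = 45273 - (-247/105102 + 2995) = 45273 - 1*314780243/105102 = 45273 - 314780243/105102 = 4443502603/105102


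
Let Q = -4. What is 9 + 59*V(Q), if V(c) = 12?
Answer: 717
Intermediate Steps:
9 + 59*V(Q) = 9 + 59*12 = 9 + 708 = 717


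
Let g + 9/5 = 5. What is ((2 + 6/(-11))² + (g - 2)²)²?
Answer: 115691536/9150625 ≈ 12.643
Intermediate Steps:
g = 16/5 (g = -9/5 + 5 = 16/5 ≈ 3.2000)
((2 + 6/(-11))² + (g - 2)²)² = ((2 + 6/(-11))² + (16/5 - 2)²)² = ((2 + 6*(-1/11))² + (6/5)²)² = ((2 - 6/11)² + 36/25)² = ((16/11)² + 36/25)² = (256/121 + 36/25)² = (10756/3025)² = 115691536/9150625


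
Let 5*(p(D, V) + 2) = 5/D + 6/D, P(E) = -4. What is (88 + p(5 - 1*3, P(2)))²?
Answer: 758641/100 ≈ 7586.4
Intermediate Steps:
p(D, V) = -2 + 11/(5*D) (p(D, V) = -2 + (5/D + 6/D)/5 = -2 + (11/D)/5 = -2 + 11/(5*D))
(88 + p(5 - 1*3, P(2)))² = (88 + (-2 + 11/(5*(5 - 1*3))))² = (88 + (-2 + 11/(5*(5 - 3))))² = (88 + (-2 + (11/5)/2))² = (88 + (-2 + (11/5)*(½)))² = (88 + (-2 + 11/10))² = (88 - 9/10)² = (871/10)² = 758641/100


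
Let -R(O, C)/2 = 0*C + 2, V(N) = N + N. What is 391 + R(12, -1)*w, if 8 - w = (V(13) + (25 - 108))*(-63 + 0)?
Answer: 14723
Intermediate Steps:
V(N) = 2*N
w = -3583 (w = 8 - (2*13 + (25 - 108))*(-63 + 0) = 8 - (26 - 83)*(-63) = 8 - (-57)*(-63) = 8 - 1*3591 = 8 - 3591 = -3583)
R(O, C) = -4 (R(O, C) = -2*(0*C + 2) = -2*(0 + 2) = -2*2 = -4)
391 + R(12, -1)*w = 391 - 4*(-3583) = 391 + 14332 = 14723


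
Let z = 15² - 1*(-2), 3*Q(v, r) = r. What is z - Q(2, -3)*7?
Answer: 234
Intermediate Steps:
Q(v, r) = r/3
z = 227 (z = 225 + 2 = 227)
z - Q(2, -3)*7 = 227 - (⅓)*(-3)*7 = 227 - (-1)*7 = 227 - 1*(-7) = 227 + 7 = 234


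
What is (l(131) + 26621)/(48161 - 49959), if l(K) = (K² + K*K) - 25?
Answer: -30459/899 ≈ -33.881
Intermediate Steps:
l(K) = -25 + 2*K² (l(K) = (K² + K²) - 25 = 2*K² - 25 = -25 + 2*K²)
(l(131) + 26621)/(48161 - 49959) = ((-25 + 2*131²) + 26621)/(48161 - 49959) = ((-25 + 2*17161) + 26621)/(-1798) = ((-25 + 34322) + 26621)*(-1/1798) = (34297 + 26621)*(-1/1798) = 60918*(-1/1798) = -30459/899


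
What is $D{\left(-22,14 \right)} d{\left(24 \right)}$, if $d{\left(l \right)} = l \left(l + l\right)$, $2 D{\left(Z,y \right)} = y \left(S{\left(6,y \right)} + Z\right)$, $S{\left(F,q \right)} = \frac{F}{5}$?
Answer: $- \frac{838656}{5} \approx -1.6773 \cdot 10^{5}$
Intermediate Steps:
$S{\left(F,q \right)} = \frac{F}{5}$ ($S{\left(F,q \right)} = F \frac{1}{5} = \frac{F}{5}$)
$D{\left(Z,y \right)} = \frac{y \left(\frac{6}{5} + Z\right)}{2}$ ($D{\left(Z,y \right)} = \frac{y \left(\frac{1}{5} \cdot 6 + Z\right)}{2} = \frac{y \left(\frac{6}{5} + Z\right)}{2}$)
$d{\left(l \right)} = 2 l^{2}$ ($d{\left(l \right)} = l 2 l = 2 l^{2}$)
$D{\left(-22,14 \right)} d{\left(24 \right)} = \frac{1}{10} \cdot 14 \left(6 + 5 \left(-22\right)\right) 2 \cdot 24^{2} = \frac{1}{10} \cdot 14 \left(6 - 110\right) 2 \cdot 576 = \frac{1}{10} \cdot 14 \left(-104\right) 1152 = \left(- \frac{728}{5}\right) 1152 = - \frac{838656}{5}$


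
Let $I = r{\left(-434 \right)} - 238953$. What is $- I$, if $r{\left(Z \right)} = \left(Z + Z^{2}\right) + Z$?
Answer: $51465$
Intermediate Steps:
$r{\left(Z \right)} = Z^{2} + 2 Z$
$I = -51465$ ($I = - 434 \left(2 - 434\right) - 238953 = \left(-434\right) \left(-432\right) - 238953 = 187488 - 238953 = -51465$)
$- I = \left(-1\right) \left(-51465\right) = 51465$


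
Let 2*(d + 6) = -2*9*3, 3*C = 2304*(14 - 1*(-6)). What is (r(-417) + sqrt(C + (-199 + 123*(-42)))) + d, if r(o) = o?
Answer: -450 + sqrt(9995) ≈ -350.02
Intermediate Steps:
C = 15360 (C = (2304*(14 - 1*(-6)))/3 = (2304*(14 + 6))/3 = (2304*20)/3 = (1/3)*46080 = 15360)
d = -33 (d = -6 + (-2*9*3)/2 = -6 + (-18*3)/2 = -6 + (1/2)*(-54) = -6 - 27 = -33)
(r(-417) + sqrt(C + (-199 + 123*(-42)))) + d = (-417 + sqrt(15360 + (-199 + 123*(-42)))) - 33 = (-417 + sqrt(15360 + (-199 - 5166))) - 33 = (-417 + sqrt(15360 - 5365)) - 33 = (-417 + sqrt(9995)) - 33 = -450 + sqrt(9995)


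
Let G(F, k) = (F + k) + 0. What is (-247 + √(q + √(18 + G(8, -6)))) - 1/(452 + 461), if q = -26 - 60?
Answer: -225512/913 + I*√(86 - 2*√5) ≈ -247.0 + 9.0293*I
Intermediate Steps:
q = -86
G(F, k) = F + k
(-247 + √(q + √(18 + G(8, -6)))) - 1/(452 + 461) = (-247 + √(-86 + √(18 + (8 - 6)))) - 1/(452 + 461) = (-247 + √(-86 + √(18 + 2))) - 1/913 = (-247 + √(-86 + √20)) - 1*1/913 = (-247 + √(-86 + 2*√5)) - 1/913 = -225512/913 + √(-86 + 2*√5)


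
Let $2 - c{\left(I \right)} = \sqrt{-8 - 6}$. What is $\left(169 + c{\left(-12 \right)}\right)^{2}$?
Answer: $\left(171 - i \sqrt{14}\right)^{2} \approx 29227.0 - 1279.6 i$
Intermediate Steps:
$c{\left(I \right)} = 2 - i \sqrt{14}$ ($c{\left(I \right)} = 2 - \sqrt{-8 - 6} = 2 - \sqrt{-14} = 2 - i \sqrt{14}$)
$\left(169 + c{\left(-12 \right)}\right)^{2} = \left(169 + \left(2 - i \sqrt{14}\right)\right)^{2} = \left(171 - i \sqrt{14}\right)^{2}$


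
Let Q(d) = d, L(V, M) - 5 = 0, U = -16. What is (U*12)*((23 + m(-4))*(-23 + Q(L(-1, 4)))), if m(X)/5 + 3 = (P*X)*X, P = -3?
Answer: -801792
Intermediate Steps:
L(V, M) = 5 (L(V, M) = 5 + 0 = 5)
m(X) = -15 - 15*X² (m(X) = -15 + 5*((-3*X)*X) = -15 + 5*(-3*X²) = -15 - 15*X²)
(U*12)*((23 + m(-4))*(-23 + Q(L(-1, 4)))) = (-16*12)*((23 + (-15 - 15*(-4)²))*(-23 + 5)) = -192*(23 + (-15 - 15*16))*(-18) = -192*(23 + (-15 - 240))*(-18) = -192*(23 - 255)*(-18) = -(-44544)*(-18) = -192*4176 = -801792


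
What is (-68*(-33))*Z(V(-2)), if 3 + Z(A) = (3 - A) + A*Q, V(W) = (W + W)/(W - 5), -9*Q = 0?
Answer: -8976/7 ≈ -1282.3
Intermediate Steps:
Q = 0 (Q = -⅑*0 = 0)
V(W) = 2*W/(-5 + W) (V(W) = (2*W)/(-5 + W) = 2*W/(-5 + W))
Z(A) = -A (Z(A) = -3 + ((3 - A) + A*0) = -3 + ((3 - A) + 0) = -3 + (3 - A) = -A)
(-68*(-33))*Z(V(-2)) = (-68*(-33))*(-2*(-2)/(-5 - 2)) = 2244*(-2*(-2)/(-7)) = 2244*(-2*(-2)*(-1)/7) = 2244*(-1*4/7) = 2244*(-4/7) = -8976/7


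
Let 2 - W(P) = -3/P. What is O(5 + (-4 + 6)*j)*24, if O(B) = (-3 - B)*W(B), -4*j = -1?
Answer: -5712/11 ≈ -519.27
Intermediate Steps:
j = 1/4 (j = -1/4*(-1) = 1/4 ≈ 0.25000)
W(P) = 2 + 3/P (W(P) = 2 - (-3)/P = 2 + 3/P)
O(B) = (-3 - B)*(2 + 3/B)
O(5 + (-4 + 6)*j)*24 = (-9 - 9/(5 + (-4 + 6)*(1/4)) - 2*(5 + (-4 + 6)*(1/4)))*24 = (-9 - 9/(5 + 2*(1/4)) - 2*(5 + 2*(1/4)))*24 = (-9 - 9/(5 + 1/2) - 2*(5 + 1/2))*24 = (-9 - 9/11/2 - 2*11/2)*24 = (-9 - 9*2/11 - 11)*24 = (-9 - 18/11 - 11)*24 = -238/11*24 = -5712/11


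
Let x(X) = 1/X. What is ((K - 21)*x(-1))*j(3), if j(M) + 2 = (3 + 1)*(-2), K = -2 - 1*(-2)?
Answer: -210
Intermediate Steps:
K = 0 (K = -2 + 2 = 0)
j(M) = -10 (j(M) = -2 + (3 + 1)*(-2) = -2 + 4*(-2) = -2 - 8 = -10)
((K - 21)*x(-1))*j(3) = ((0 - 21)/(-1))*(-10) = -21*(-1)*(-10) = 21*(-10) = -210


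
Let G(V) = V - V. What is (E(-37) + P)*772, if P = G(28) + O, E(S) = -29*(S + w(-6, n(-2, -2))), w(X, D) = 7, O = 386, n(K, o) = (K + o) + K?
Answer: 969632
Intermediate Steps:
n(K, o) = o + 2*K
G(V) = 0
E(S) = -203 - 29*S (E(S) = -29*(S + 7) = -29*(7 + S) = -203 - 29*S)
P = 386 (P = 0 + 386 = 386)
(E(-37) + P)*772 = ((-203 - 29*(-37)) + 386)*772 = ((-203 + 1073) + 386)*772 = (870 + 386)*772 = 1256*772 = 969632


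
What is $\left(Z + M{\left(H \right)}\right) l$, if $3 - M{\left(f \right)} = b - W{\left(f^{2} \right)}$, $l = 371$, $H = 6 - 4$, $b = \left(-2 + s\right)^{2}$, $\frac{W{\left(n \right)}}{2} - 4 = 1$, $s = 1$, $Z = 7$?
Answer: $7049$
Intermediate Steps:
$W{\left(n \right)} = 10$ ($W{\left(n \right)} = 8 + 2 \cdot 1 = 8 + 2 = 10$)
$b = 1$ ($b = \left(-2 + 1\right)^{2} = \left(-1\right)^{2} = 1$)
$H = 2$
$M{\left(f \right)} = 12$ ($M{\left(f \right)} = 3 - \left(1 - 10\right) = 3 - -9 = 3 + 9 = 12$)
$\left(Z + M{\left(H \right)}\right) l = \left(7 + 12\right) 371 = 19 \cdot 371 = 7049$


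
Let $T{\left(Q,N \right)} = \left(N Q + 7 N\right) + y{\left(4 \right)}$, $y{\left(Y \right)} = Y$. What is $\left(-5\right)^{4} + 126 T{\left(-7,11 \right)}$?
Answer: $1129$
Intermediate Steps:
$T{\left(Q,N \right)} = 4 + 7 N + N Q$ ($T{\left(Q,N \right)} = \left(N Q + 7 N\right) + 4 = \left(7 N + N Q\right) + 4 = 4 + 7 N + N Q$)
$\left(-5\right)^{4} + 126 T{\left(-7,11 \right)} = \left(-5\right)^{4} + 126 \left(4 + 7 \cdot 11 + 11 \left(-7\right)\right) = 625 + 126 \left(4 + 77 - 77\right) = 625 + 126 \cdot 4 = 625 + 504 = 1129$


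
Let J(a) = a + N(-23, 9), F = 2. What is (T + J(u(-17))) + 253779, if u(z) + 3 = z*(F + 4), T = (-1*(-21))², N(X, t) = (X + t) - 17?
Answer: 254084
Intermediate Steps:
N(X, t) = -17 + X + t
T = 441 (T = 21² = 441)
u(z) = -3 + 6*z (u(z) = -3 + z*(2 + 4) = -3 + z*6 = -3 + 6*z)
J(a) = -31 + a (J(a) = a + (-17 - 23 + 9) = a - 31 = -31 + a)
(T + J(u(-17))) + 253779 = (441 + (-31 + (-3 + 6*(-17)))) + 253779 = (441 + (-31 + (-3 - 102))) + 253779 = (441 + (-31 - 105)) + 253779 = (441 - 136) + 253779 = 305 + 253779 = 254084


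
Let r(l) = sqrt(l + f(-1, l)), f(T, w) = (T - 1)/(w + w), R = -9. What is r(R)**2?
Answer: -80/9 ≈ -8.8889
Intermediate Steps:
f(T, w) = (-1 + T)/(2*w) (f(T, w) = (-1 + T)/((2*w)) = (-1 + T)*(1/(2*w)) = (-1 + T)/(2*w))
r(l) = sqrt(l - 1/l) (r(l) = sqrt(l + (-1 - 1)/(2*l)) = sqrt(l + (1/2)*(-2)/l) = sqrt(l - 1/l))
r(R)**2 = (sqrt(-9 - 1/(-9)))**2 = (sqrt(-9 - 1*(-1/9)))**2 = (sqrt(-9 + 1/9))**2 = (sqrt(-80/9))**2 = (4*I*sqrt(5)/3)**2 = -80/9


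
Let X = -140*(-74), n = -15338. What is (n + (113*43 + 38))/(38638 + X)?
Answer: -10441/48998 ≈ -0.21309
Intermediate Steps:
X = 10360
(n + (113*43 + 38))/(38638 + X) = (-15338 + (113*43 + 38))/(38638 + 10360) = (-15338 + (4859 + 38))/48998 = (-15338 + 4897)*(1/48998) = -10441*1/48998 = -10441/48998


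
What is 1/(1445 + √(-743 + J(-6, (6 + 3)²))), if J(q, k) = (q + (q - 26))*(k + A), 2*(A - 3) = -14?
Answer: 1445/2091694 - I*√3669/2091694 ≈ 0.00069083 - 2.8958e-5*I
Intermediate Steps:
A = -4 (A = 3 + (½)*(-14) = 3 - 7 = -4)
J(q, k) = (-26 + 2*q)*(-4 + k) (J(q, k) = (q + (q - 26))*(k - 4) = (q + (-26 + q))*(-4 + k) = (-26 + 2*q)*(-4 + k))
1/(1445 + √(-743 + J(-6, (6 + 3)²))) = 1/(1445 + √(-743 + (104 - 26*(6 + 3)² - 8*(-6) + 2*(6 + 3)²*(-6)))) = 1/(1445 + √(-743 + (104 - 26*9² + 48 + 2*9²*(-6)))) = 1/(1445 + √(-743 + (104 - 26*81 + 48 + 2*81*(-6)))) = 1/(1445 + √(-743 + (104 - 2106 + 48 - 972))) = 1/(1445 + √(-743 - 2926)) = 1/(1445 + √(-3669)) = 1/(1445 + I*√3669)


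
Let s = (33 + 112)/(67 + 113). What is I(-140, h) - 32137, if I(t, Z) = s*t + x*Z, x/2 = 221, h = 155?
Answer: 326342/9 ≈ 36260.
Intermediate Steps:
x = 442 (x = 2*221 = 442)
s = 29/36 (s = 145/180 = 145*(1/180) = 29/36 ≈ 0.80556)
I(t, Z) = 442*Z + 29*t/36 (I(t, Z) = 29*t/36 + 442*Z = 442*Z + 29*t/36)
I(-140, h) - 32137 = (442*155 + (29/36)*(-140)) - 32137 = (68510 - 1015/9) - 32137 = 615575/9 - 32137 = 326342/9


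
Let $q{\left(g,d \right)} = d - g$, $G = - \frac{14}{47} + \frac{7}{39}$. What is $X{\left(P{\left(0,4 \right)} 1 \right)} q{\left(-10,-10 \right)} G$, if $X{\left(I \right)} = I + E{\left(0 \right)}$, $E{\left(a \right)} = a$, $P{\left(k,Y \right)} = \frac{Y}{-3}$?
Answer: $0$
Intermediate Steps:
$G = - \frac{217}{1833}$ ($G = \left(-14\right) \frac{1}{47} + 7 \cdot \frac{1}{39} = - \frac{14}{47} + \frac{7}{39} = - \frac{217}{1833} \approx -0.11839$)
$P{\left(k,Y \right)} = - \frac{Y}{3}$ ($P{\left(k,Y \right)} = Y \left(- \frac{1}{3}\right) = - \frac{Y}{3}$)
$X{\left(I \right)} = I$ ($X{\left(I \right)} = I + 0 = I$)
$X{\left(P{\left(0,4 \right)} 1 \right)} q{\left(-10,-10 \right)} G = \left(- \frac{1}{3}\right) 4 \cdot 1 \left(-10 - -10\right) \left(- \frac{217}{1833}\right) = \left(- \frac{4}{3}\right) 1 \left(-10 + 10\right) \left(- \frac{217}{1833}\right) = \left(- \frac{4}{3}\right) 0 \left(- \frac{217}{1833}\right) = 0 \left(- \frac{217}{1833}\right) = 0$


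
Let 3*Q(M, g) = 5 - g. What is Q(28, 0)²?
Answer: 25/9 ≈ 2.7778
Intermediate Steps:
Q(M, g) = 5/3 - g/3 (Q(M, g) = (5 - g)/3 = 5/3 - g/3)
Q(28, 0)² = (5/3 - ⅓*0)² = (5/3 + 0)² = (5/3)² = 25/9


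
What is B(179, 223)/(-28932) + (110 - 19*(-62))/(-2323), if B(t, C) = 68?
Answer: -406765/730533 ≈ -0.55681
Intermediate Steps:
B(179, 223)/(-28932) + (110 - 19*(-62))/(-2323) = 68/(-28932) + (110 - 19*(-62))/(-2323) = 68*(-1/28932) + (110 + 1178)*(-1/2323) = -17/7233 + 1288*(-1/2323) = -17/7233 - 56/101 = -406765/730533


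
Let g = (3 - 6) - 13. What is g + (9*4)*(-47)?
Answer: -1708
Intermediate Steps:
g = -16 (g = -3 - 13 = -16)
g + (9*4)*(-47) = -16 + (9*4)*(-47) = -16 + 36*(-47) = -16 - 1692 = -1708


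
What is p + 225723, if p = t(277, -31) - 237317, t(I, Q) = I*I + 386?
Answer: 65521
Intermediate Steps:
t(I, Q) = 386 + I**2 (t(I, Q) = I**2 + 386 = 386 + I**2)
p = -160202 (p = (386 + 277**2) - 237317 = (386 + 76729) - 237317 = 77115 - 237317 = -160202)
p + 225723 = -160202 + 225723 = 65521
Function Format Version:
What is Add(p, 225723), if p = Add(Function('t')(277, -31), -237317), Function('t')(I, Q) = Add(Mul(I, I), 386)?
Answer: 65521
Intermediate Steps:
Function('t')(I, Q) = Add(386, Pow(I, 2)) (Function('t')(I, Q) = Add(Pow(I, 2), 386) = Add(386, Pow(I, 2)))
p = -160202 (p = Add(Add(386, Pow(277, 2)), -237317) = Add(Add(386, 76729), -237317) = Add(77115, -237317) = -160202)
Add(p, 225723) = Add(-160202, 225723) = 65521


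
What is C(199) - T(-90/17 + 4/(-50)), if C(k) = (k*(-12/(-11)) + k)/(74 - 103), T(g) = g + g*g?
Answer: -2181180589/57619375 ≈ -37.855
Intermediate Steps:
T(g) = g + g²
C(k) = -23*k/319 (C(k) = (k*(-12*(-1/11)) + k)/(-29) = (k*(12/11) + k)*(-1/29) = (12*k/11 + k)*(-1/29) = (23*k/11)*(-1/29) = -23*k/319)
C(199) - T(-90/17 + 4/(-50)) = -23/319*199 - (-90/17 + 4/(-50))*(1 + (-90/17 + 4/(-50))) = -4577/319 - (-90*1/17 + 4*(-1/50))*(1 + (-90*1/17 + 4*(-1/50))) = -4577/319 - (-90/17 - 2/25)*(1 + (-90/17 - 2/25)) = -4577/319 - (-2284)*(1 - 2284/425)/425 = -4577/319 - (-2284)*(-1859)/(425*425) = -4577/319 - 1*4245956/180625 = -4577/319 - 4245956/180625 = -2181180589/57619375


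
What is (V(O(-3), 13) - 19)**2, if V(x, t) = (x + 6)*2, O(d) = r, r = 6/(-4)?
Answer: 100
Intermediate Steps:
r = -3/2 (r = 6*(-1/4) = -3/2 ≈ -1.5000)
O(d) = -3/2
V(x, t) = 12 + 2*x (V(x, t) = (6 + x)*2 = 12 + 2*x)
(V(O(-3), 13) - 19)**2 = ((12 + 2*(-3/2)) - 19)**2 = ((12 - 3) - 19)**2 = (9 - 19)**2 = (-10)**2 = 100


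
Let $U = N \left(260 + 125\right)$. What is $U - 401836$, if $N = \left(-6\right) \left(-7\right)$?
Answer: $-385666$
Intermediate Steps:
$N = 42$
$U = 16170$ ($U = 42 \left(260 + 125\right) = 42 \cdot 385 = 16170$)
$U - 401836 = 16170 - 401836 = -385666$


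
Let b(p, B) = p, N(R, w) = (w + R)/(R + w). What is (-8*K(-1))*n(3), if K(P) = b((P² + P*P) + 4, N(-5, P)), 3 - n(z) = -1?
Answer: -192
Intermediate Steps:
n(z) = 4 (n(z) = 3 - 1*(-1) = 3 + 1 = 4)
N(R, w) = 1 (N(R, w) = (R + w)/(R + w) = 1)
K(P) = 4 + 2*P² (K(P) = (P² + P*P) + 4 = (P² + P²) + 4 = 2*P² + 4 = 4 + 2*P²)
(-8*K(-1))*n(3) = -8*(4 + 2*(-1)²)*4 = -8*(4 + 2*1)*4 = -8*(4 + 2)*4 = -8*6*4 = -48*4 = -192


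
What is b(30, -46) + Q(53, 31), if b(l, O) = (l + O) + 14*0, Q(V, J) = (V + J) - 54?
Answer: 14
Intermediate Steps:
Q(V, J) = -54 + J + V (Q(V, J) = (J + V) - 54 = -54 + J + V)
b(l, O) = O + l (b(l, O) = (O + l) + 0 = O + l)
b(30, -46) + Q(53, 31) = (-46 + 30) + (-54 + 31 + 53) = -16 + 30 = 14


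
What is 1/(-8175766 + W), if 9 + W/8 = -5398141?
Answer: -1/51360966 ≈ -1.9470e-8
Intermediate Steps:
W = -43185200 (W = -72 + 8*(-5398141) = -72 - 43185128 = -43185200)
1/(-8175766 + W) = 1/(-8175766 - 43185200) = 1/(-51360966) = -1/51360966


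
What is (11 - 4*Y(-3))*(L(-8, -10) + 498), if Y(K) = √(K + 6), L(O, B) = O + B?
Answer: 5280 - 1920*√3 ≈ 1954.5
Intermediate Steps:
L(O, B) = B + O
Y(K) = √(6 + K)
(11 - 4*Y(-3))*(L(-8, -10) + 498) = (11 - 4*√(6 - 3))*((-10 - 8) + 498) = (11 - 4*√3)*(-18 + 498) = (11 - 4*√3)*480 = 5280 - 1920*√3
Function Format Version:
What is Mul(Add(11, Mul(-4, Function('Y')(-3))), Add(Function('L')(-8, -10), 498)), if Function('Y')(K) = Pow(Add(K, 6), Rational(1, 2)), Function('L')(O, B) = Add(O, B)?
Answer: Add(5280, Mul(-1920, Pow(3, Rational(1, 2)))) ≈ 1954.5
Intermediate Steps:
Function('L')(O, B) = Add(B, O)
Function('Y')(K) = Pow(Add(6, K), Rational(1, 2))
Mul(Add(11, Mul(-4, Function('Y')(-3))), Add(Function('L')(-8, -10), 498)) = Mul(Add(11, Mul(-4, Pow(Add(6, -3), Rational(1, 2)))), Add(Add(-10, -8), 498)) = Mul(Add(11, Mul(-4, Pow(3, Rational(1, 2)))), Add(-18, 498)) = Mul(Add(11, Mul(-4, Pow(3, Rational(1, 2)))), 480) = Add(5280, Mul(-1920, Pow(3, Rational(1, 2))))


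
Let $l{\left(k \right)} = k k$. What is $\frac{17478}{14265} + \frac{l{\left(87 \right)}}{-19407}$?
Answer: $\frac{8563843}{10253365} \approx 0.83522$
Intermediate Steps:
$l{\left(k \right)} = k^{2}$
$\frac{17478}{14265} + \frac{l{\left(87 \right)}}{-19407} = \frac{17478}{14265} + \frac{87^{2}}{-19407} = 17478 \cdot \frac{1}{14265} + 7569 \left(- \frac{1}{19407}\right) = \frac{1942}{1585} - \frac{2523}{6469} = \frac{8563843}{10253365}$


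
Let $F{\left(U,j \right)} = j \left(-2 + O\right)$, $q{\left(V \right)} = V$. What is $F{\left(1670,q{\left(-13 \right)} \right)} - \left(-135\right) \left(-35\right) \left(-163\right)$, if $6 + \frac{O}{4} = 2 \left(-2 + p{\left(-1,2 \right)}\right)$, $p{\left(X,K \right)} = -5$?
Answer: $771241$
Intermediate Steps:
$O = -80$ ($O = -24 + 4 \cdot 2 \left(-2 - 5\right) = -24 + 4 \cdot 2 \left(-7\right) = -24 + 4 \left(-14\right) = -24 - 56 = -80$)
$F{\left(U,j \right)} = - 82 j$ ($F{\left(U,j \right)} = j \left(-2 - 80\right) = j \left(-82\right) = - 82 j$)
$F{\left(1670,q{\left(-13 \right)} \right)} - \left(-135\right) \left(-35\right) \left(-163\right) = \left(-82\right) \left(-13\right) - \left(-135\right) \left(-35\right) \left(-163\right) = 1066 - 4725 \left(-163\right) = 1066 - -770175 = 1066 + 770175 = 771241$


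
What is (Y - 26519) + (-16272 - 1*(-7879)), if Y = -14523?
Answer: -49435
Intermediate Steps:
(Y - 26519) + (-16272 - 1*(-7879)) = (-14523 - 26519) + (-16272 - 1*(-7879)) = -41042 + (-16272 + 7879) = -41042 - 8393 = -49435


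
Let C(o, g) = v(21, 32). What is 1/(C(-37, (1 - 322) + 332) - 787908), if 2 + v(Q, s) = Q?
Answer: -1/787889 ≈ -1.2692e-6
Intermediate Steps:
v(Q, s) = -2 + Q
C(o, g) = 19 (C(o, g) = -2 + 21 = 19)
1/(C(-37, (1 - 322) + 332) - 787908) = 1/(19 - 787908) = 1/(-787889) = -1/787889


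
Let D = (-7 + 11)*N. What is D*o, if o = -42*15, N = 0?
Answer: 0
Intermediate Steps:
D = 0 (D = (-7 + 11)*0 = 4*0 = 0)
o = -630
D*o = 0*(-630) = 0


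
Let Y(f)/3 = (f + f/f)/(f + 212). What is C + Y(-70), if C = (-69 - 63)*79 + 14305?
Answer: 550327/142 ≈ 3875.5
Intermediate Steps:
Y(f) = 3*(1 + f)/(212 + f) (Y(f) = 3*((f + f/f)/(f + 212)) = 3*((f + 1)/(212 + f)) = 3*((1 + f)/(212 + f)) = 3*(1 + f)/(212 + f))
C = 3877 (C = -132*79 + 14305 = -10428 + 14305 = 3877)
C + Y(-70) = 3877 + 3*(1 - 70)/(212 - 70) = 3877 + 3*(-69)/142 = 3877 + 3*(1/142)*(-69) = 3877 - 207/142 = 550327/142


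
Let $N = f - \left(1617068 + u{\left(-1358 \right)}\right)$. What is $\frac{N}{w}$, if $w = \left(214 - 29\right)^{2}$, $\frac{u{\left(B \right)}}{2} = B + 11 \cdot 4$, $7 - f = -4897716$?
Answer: $\frac{3283283}{34225} \approx 95.932$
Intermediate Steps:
$f = 4897723$ ($f = 7 - -4897716 = 7 + 4897716 = 4897723$)
$u{\left(B \right)} = 88 + 2 B$ ($u{\left(B \right)} = 2 \left(B + 11 \cdot 4\right) = 2 \left(B + 44\right) = 2 \left(44 + B\right) = 88 + 2 B$)
$w = 34225$ ($w = 185^{2} = 34225$)
$N = 3283283$ ($N = 4897723 - \left(1617156 - 2716\right) = 4897723 - 1614440 = 3283283$)
$\frac{N}{w} = \frac{3283283}{34225}$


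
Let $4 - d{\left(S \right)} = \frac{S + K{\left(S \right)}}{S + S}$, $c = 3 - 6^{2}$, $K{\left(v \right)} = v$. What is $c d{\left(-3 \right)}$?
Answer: $-99$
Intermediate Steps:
$c = -33$ ($c = 3 - 36 = -33$)
$d{\left(S \right)} = 3$ ($d{\left(S \right)} = 4 - \frac{S + S}{S + S} = 4 - \frac{2 S}{2 S} = 4 - 2 S \frac{1}{2 S} = 4 - 1 = 3$)
$c d{\left(-3 \right)} = \left(-33\right) 3 = -99$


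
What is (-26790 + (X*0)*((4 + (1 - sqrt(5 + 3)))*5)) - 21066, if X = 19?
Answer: -47856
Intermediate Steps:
(-26790 + (X*0)*((4 + (1 - sqrt(5 + 3)))*5)) - 21066 = (-26790 + (19*0)*((4 + (1 - sqrt(5 + 3)))*5)) - 21066 = (-26790 + 0*((4 + (1 - sqrt(8)))*5)) - 21066 = (-26790 + 0*((4 + (1 - 2*sqrt(2)))*5)) - 21066 = (-26790 + 0*((5 - 2*sqrt(2))*5)) - 21066 = (-26790 + 0*(25 - 10*sqrt(2))) - 21066 = (-26790 + 0) - 21066 = -26790 - 21066 = -47856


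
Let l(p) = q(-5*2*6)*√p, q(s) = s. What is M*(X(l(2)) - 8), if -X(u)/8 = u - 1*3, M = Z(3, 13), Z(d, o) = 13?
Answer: 208 + 6240*√2 ≈ 9032.7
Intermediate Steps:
l(p) = -60*√p (l(p) = (-5*2*6)*√p = (-10*6)*√p = -60*√p)
M = 13
X(u) = 24 - 8*u (X(u) = -8*(u - 1*3) = -8*(u - 3) = -8*(-3 + u) = 24 - 8*u)
M*(X(l(2)) - 8) = 13*((24 - (-480)*√2) - 8) = 13*((24 + 480*√2) - 8) = 13*(16 + 480*√2) = 208 + 6240*√2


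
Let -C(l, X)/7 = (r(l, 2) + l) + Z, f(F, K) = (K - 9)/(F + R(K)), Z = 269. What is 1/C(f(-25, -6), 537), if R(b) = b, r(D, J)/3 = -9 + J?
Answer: -31/53921 ≈ -0.00057491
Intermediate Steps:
r(D, J) = -27 + 3*J (r(D, J) = 3*(-9 + J) = -27 + 3*J)
f(F, K) = (-9 + K)/(F + K) (f(F, K) = (K - 9)/(F + K) = (-9 + K)/(F + K))
C(l, X) = -1736 - 7*l (C(l, X) = -7*(((-27 + 3*2) + l) + 269) = -7*(((-27 + 6) + l) + 269) = -7*((-21 + l) + 269) = -7*(248 + l) = -1736 - 7*l)
1/C(f(-25, -6), 537) = 1/(-1736 - 7*(-9 - 6)/(-25 - 6)) = 1/(-1736 - 7*(-15)/(-31)) = 1/(-1736 - (-7)*(-15)/31) = 1/(-1736 - 7*15/31) = 1/(-1736 - 105/31) = 1/(-53921/31) = -31/53921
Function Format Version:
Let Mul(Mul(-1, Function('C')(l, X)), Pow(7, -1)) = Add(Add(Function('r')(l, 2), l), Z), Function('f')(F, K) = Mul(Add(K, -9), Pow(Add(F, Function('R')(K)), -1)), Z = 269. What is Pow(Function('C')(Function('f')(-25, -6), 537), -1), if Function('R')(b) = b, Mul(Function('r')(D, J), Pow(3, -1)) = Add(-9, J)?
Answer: Rational(-31, 53921) ≈ -0.00057491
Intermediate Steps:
Function('r')(D, J) = Add(-27, Mul(3, J)) (Function('r')(D, J) = Mul(3, Add(-9, J)) = Add(-27, Mul(3, J)))
Function('f')(F, K) = Mul(Pow(Add(F, K), -1), Add(-9, K)) (Function('f')(F, K) = Mul(Add(K, -9), Pow(Add(F, K), -1)) = Mul(Add(-9, K), Pow(Add(F, K), -1)) = Mul(Pow(Add(F, K), -1), Add(-9, K)))
Function('C')(l, X) = Add(-1736, Mul(-7, l)) (Function('C')(l, X) = Mul(-7, Add(Add(Add(-27, Mul(3, 2)), l), 269)) = Mul(-7, Add(Add(Add(-27, 6), l), 269)) = Mul(-7, Add(Add(-21, l), 269)) = Mul(-7, Add(248, l)) = Add(-1736, Mul(-7, l)))
Pow(Function('C')(Function('f')(-25, -6), 537), -1) = Pow(Add(-1736, Mul(-7, Mul(Pow(Add(-25, -6), -1), Add(-9, -6)))), -1) = Pow(Add(-1736, Mul(-7, Mul(Pow(-31, -1), -15))), -1) = Pow(Add(-1736, Mul(-7, Mul(Rational(-1, 31), -15))), -1) = Pow(Add(-1736, Mul(-7, Rational(15, 31))), -1) = Pow(Add(-1736, Rational(-105, 31)), -1) = Pow(Rational(-53921, 31), -1) = Rational(-31, 53921)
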